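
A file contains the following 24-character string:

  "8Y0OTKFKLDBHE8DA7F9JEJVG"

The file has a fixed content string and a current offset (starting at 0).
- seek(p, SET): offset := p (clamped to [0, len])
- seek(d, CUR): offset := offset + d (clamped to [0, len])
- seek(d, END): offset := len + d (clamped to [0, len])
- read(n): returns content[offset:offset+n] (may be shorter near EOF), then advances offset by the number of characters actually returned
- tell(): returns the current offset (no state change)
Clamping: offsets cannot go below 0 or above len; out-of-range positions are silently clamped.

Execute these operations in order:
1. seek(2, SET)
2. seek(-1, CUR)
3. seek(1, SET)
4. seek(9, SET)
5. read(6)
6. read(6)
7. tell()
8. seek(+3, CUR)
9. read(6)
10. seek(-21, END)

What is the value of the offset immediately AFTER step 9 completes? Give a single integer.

After 1 (seek(2, SET)): offset=2
After 2 (seek(-1, CUR)): offset=1
After 3 (seek(1, SET)): offset=1
After 4 (seek(9, SET)): offset=9
After 5 (read(6)): returned 'DBHE8D', offset=15
After 6 (read(6)): returned 'A7F9JE', offset=21
After 7 (tell()): offset=21
After 8 (seek(+3, CUR)): offset=24
After 9 (read(6)): returned '', offset=24

Answer: 24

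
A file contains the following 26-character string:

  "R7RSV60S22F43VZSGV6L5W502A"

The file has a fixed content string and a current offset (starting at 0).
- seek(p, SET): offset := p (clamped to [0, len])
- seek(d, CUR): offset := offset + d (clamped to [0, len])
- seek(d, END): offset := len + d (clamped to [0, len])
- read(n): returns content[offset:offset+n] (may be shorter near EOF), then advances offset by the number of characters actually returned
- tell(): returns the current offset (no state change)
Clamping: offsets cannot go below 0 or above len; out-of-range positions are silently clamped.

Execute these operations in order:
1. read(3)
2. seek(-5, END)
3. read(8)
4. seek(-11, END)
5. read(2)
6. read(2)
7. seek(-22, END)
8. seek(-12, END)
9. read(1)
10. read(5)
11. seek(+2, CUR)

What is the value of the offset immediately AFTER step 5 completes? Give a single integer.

After 1 (read(3)): returned 'R7R', offset=3
After 2 (seek(-5, END)): offset=21
After 3 (read(8)): returned 'W502A', offset=26
After 4 (seek(-11, END)): offset=15
After 5 (read(2)): returned 'SG', offset=17

Answer: 17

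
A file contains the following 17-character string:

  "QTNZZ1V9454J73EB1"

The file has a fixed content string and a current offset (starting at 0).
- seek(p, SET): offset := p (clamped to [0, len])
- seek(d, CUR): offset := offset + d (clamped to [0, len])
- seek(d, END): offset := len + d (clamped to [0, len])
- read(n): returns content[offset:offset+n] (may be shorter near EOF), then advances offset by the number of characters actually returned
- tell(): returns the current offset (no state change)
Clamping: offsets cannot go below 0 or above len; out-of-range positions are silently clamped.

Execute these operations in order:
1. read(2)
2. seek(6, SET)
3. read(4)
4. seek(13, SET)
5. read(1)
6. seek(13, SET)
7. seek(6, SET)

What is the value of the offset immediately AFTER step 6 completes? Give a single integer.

After 1 (read(2)): returned 'QT', offset=2
After 2 (seek(6, SET)): offset=6
After 3 (read(4)): returned 'V945', offset=10
After 4 (seek(13, SET)): offset=13
After 5 (read(1)): returned '3', offset=14
After 6 (seek(13, SET)): offset=13

Answer: 13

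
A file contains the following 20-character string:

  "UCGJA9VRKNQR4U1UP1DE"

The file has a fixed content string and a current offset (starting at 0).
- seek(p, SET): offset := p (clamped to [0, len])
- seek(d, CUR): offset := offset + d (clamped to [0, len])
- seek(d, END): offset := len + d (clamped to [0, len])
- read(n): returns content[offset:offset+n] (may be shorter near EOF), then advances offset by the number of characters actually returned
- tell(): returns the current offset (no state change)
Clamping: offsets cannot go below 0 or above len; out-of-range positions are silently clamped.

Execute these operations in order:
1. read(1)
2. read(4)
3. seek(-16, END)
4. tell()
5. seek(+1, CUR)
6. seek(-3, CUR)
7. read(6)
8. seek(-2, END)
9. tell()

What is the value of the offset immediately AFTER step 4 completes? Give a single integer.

After 1 (read(1)): returned 'U', offset=1
After 2 (read(4)): returned 'CGJA', offset=5
After 3 (seek(-16, END)): offset=4
After 4 (tell()): offset=4

Answer: 4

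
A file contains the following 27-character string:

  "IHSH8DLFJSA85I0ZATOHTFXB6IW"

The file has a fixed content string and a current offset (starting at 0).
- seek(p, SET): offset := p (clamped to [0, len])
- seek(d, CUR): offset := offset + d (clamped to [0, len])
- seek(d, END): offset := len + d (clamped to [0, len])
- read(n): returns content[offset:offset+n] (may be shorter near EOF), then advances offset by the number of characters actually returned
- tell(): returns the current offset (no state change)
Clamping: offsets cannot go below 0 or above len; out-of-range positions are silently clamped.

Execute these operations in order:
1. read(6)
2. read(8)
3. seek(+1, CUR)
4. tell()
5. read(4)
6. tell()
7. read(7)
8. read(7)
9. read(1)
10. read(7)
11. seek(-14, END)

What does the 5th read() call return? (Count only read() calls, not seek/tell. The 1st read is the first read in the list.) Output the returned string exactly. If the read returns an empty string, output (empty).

Answer: W

Derivation:
After 1 (read(6)): returned 'IHSH8D', offset=6
After 2 (read(8)): returned 'LFJSA85I', offset=14
After 3 (seek(+1, CUR)): offset=15
After 4 (tell()): offset=15
After 5 (read(4)): returned 'ZATO', offset=19
After 6 (tell()): offset=19
After 7 (read(7)): returned 'HTFXB6I', offset=26
After 8 (read(7)): returned 'W', offset=27
After 9 (read(1)): returned '', offset=27
After 10 (read(7)): returned '', offset=27
After 11 (seek(-14, END)): offset=13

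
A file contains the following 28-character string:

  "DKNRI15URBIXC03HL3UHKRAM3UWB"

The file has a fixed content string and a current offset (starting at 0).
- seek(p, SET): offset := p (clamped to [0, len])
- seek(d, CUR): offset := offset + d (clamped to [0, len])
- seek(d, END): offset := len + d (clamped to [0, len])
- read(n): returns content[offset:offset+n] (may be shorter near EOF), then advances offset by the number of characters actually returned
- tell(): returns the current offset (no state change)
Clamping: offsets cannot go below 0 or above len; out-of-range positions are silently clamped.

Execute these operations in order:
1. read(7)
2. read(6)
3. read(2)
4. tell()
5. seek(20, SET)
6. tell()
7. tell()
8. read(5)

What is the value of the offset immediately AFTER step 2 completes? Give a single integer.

Answer: 13

Derivation:
After 1 (read(7)): returned 'DKNRI15', offset=7
After 2 (read(6)): returned 'URBIXC', offset=13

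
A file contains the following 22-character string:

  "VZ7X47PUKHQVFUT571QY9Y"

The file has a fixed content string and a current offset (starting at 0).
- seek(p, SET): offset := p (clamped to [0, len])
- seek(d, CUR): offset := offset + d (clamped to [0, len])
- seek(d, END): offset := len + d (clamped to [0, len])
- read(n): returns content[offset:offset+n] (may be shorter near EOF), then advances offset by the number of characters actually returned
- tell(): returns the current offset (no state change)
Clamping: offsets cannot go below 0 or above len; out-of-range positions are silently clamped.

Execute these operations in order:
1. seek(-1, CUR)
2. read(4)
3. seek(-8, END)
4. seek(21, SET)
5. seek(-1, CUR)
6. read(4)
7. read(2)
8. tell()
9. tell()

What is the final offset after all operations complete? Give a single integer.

After 1 (seek(-1, CUR)): offset=0
After 2 (read(4)): returned 'VZ7X', offset=4
After 3 (seek(-8, END)): offset=14
After 4 (seek(21, SET)): offset=21
After 5 (seek(-1, CUR)): offset=20
After 6 (read(4)): returned '9Y', offset=22
After 7 (read(2)): returned '', offset=22
After 8 (tell()): offset=22
After 9 (tell()): offset=22

Answer: 22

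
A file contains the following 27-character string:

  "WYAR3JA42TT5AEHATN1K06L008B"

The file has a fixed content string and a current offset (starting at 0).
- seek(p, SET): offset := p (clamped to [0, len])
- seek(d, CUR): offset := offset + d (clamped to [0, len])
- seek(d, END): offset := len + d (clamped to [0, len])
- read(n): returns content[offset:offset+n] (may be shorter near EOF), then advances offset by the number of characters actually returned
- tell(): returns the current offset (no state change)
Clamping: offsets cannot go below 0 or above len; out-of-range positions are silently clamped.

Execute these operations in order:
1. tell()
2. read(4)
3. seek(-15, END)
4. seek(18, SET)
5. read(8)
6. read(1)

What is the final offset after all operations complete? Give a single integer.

Answer: 27

Derivation:
After 1 (tell()): offset=0
After 2 (read(4)): returned 'WYAR', offset=4
After 3 (seek(-15, END)): offset=12
After 4 (seek(18, SET)): offset=18
After 5 (read(8)): returned '1K06L008', offset=26
After 6 (read(1)): returned 'B', offset=27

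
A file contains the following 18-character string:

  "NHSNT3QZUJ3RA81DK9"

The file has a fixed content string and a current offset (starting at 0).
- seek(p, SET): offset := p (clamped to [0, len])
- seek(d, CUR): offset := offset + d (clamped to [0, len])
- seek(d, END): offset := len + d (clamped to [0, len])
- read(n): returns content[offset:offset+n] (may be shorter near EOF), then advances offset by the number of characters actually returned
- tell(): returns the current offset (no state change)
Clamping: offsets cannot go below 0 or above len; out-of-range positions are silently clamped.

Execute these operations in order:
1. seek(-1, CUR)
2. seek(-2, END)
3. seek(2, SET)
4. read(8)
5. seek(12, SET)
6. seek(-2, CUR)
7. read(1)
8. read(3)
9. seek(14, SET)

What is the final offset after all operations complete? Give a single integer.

Answer: 14

Derivation:
After 1 (seek(-1, CUR)): offset=0
After 2 (seek(-2, END)): offset=16
After 3 (seek(2, SET)): offset=2
After 4 (read(8)): returned 'SNT3QZUJ', offset=10
After 5 (seek(12, SET)): offset=12
After 6 (seek(-2, CUR)): offset=10
After 7 (read(1)): returned '3', offset=11
After 8 (read(3)): returned 'RA8', offset=14
After 9 (seek(14, SET)): offset=14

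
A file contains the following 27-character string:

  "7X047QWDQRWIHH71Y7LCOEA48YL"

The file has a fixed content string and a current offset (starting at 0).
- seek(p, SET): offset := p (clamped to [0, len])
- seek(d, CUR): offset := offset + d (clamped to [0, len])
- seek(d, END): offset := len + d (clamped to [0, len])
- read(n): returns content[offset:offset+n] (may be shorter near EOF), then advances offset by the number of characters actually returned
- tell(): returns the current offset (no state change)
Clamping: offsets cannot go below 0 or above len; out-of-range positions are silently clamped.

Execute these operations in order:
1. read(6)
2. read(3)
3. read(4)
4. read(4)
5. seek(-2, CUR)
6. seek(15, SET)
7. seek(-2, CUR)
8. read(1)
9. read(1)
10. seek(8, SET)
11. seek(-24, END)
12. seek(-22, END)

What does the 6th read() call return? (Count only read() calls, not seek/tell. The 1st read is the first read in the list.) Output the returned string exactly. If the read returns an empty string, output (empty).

Answer: 7

Derivation:
After 1 (read(6)): returned '7X047Q', offset=6
After 2 (read(3)): returned 'WDQ', offset=9
After 3 (read(4)): returned 'RWIH', offset=13
After 4 (read(4)): returned 'H71Y', offset=17
After 5 (seek(-2, CUR)): offset=15
After 6 (seek(15, SET)): offset=15
After 7 (seek(-2, CUR)): offset=13
After 8 (read(1)): returned 'H', offset=14
After 9 (read(1)): returned '7', offset=15
After 10 (seek(8, SET)): offset=8
After 11 (seek(-24, END)): offset=3
After 12 (seek(-22, END)): offset=5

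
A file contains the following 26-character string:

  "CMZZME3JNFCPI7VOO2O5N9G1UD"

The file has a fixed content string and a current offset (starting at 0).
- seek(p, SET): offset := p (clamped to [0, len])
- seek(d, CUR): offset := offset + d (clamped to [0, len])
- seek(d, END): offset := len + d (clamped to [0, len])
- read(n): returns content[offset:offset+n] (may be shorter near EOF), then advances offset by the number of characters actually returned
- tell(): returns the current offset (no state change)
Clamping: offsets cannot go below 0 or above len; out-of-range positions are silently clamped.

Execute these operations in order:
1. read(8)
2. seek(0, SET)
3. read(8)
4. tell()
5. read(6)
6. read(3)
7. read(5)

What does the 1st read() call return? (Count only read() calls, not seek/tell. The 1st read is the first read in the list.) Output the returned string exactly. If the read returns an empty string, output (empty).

After 1 (read(8)): returned 'CMZZME3J', offset=8
After 2 (seek(0, SET)): offset=0
After 3 (read(8)): returned 'CMZZME3J', offset=8
After 4 (tell()): offset=8
After 5 (read(6)): returned 'NFCPI7', offset=14
After 6 (read(3)): returned 'VOO', offset=17
After 7 (read(5)): returned '2O5N9', offset=22

Answer: CMZZME3J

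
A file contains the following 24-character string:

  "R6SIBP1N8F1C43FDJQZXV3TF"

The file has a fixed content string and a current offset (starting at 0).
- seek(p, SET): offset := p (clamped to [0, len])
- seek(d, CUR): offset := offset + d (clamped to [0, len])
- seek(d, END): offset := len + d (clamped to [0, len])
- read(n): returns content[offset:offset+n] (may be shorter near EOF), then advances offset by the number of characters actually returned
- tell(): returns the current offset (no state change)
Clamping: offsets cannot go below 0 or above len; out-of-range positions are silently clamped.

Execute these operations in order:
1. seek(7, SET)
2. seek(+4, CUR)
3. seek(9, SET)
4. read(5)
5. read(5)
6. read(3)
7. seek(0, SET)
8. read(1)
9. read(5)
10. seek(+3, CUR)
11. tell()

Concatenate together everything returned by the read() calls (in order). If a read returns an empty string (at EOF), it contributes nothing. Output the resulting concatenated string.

Answer: F1C43FDJQZXV3R6SIBP

Derivation:
After 1 (seek(7, SET)): offset=7
After 2 (seek(+4, CUR)): offset=11
After 3 (seek(9, SET)): offset=9
After 4 (read(5)): returned 'F1C43', offset=14
After 5 (read(5)): returned 'FDJQZ', offset=19
After 6 (read(3)): returned 'XV3', offset=22
After 7 (seek(0, SET)): offset=0
After 8 (read(1)): returned 'R', offset=1
After 9 (read(5)): returned '6SIBP', offset=6
After 10 (seek(+3, CUR)): offset=9
After 11 (tell()): offset=9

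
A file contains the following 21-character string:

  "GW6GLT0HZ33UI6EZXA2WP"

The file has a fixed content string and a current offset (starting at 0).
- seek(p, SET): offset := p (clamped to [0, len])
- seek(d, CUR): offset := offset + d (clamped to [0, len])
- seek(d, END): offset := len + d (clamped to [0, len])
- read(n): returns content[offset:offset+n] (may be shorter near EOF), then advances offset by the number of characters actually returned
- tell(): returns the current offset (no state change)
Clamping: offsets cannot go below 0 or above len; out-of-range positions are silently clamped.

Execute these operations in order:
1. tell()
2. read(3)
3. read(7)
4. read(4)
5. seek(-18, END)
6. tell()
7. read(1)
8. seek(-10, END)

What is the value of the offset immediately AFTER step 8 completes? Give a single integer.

Answer: 11

Derivation:
After 1 (tell()): offset=0
After 2 (read(3)): returned 'GW6', offset=3
After 3 (read(7)): returned 'GLT0HZ3', offset=10
After 4 (read(4)): returned '3UI6', offset=14
After 5 (seek(-18, END)): offset=3
After 6 (tell()): offset=3
After 7 (read(1)): returned 'G', offset=4
After 8 (seek(-10, END)): offset=11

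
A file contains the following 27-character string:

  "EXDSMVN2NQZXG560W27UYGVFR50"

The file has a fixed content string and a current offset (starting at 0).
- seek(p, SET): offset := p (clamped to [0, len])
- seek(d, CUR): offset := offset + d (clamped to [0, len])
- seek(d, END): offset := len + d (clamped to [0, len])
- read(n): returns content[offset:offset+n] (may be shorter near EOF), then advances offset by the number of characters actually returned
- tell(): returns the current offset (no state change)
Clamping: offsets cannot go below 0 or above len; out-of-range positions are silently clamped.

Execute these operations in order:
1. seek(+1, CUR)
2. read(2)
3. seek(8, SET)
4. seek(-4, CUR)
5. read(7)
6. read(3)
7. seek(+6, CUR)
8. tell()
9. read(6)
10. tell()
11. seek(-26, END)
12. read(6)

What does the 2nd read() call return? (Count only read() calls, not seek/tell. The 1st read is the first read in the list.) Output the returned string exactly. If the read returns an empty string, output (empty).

After 1 (seek(+1, CUR)): offset=1
After 2 (read(2)): returned 'XD', offset=3
After 3 (seek(8, SET)): offset=8
After 4 (seek(-4, CUR)): offset=4
After 5 (read(7)): returned 'MVN2NQZ', offset=11
After 6 (read(3)): returned 'XG5', offset=14
After 7 (seek(+6, CUR)): offset=20
After 8 (tell()): offset=20
After 9 (read(6)): returned 'YGVFR5', offset=26
After 10 (tell()): offset=26
After 11 (seek(-26, END)): offset=1
After 12 (read(6)): returned 'XDSMVN', offset=7

Answer: MVN2NQZ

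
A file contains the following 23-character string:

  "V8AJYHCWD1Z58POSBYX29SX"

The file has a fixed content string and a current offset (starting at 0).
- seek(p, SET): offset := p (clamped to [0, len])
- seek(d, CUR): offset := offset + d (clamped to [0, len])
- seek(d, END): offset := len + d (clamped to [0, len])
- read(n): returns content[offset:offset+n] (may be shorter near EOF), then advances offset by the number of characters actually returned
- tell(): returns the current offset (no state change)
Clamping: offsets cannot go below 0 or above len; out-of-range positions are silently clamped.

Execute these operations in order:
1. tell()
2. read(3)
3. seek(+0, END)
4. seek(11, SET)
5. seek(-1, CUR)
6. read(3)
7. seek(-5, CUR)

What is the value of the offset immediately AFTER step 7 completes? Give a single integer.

After 1 (tell()): offset=0
After 2 (read(3)): returned 'V8A', offset=3
After 3 (seek(+0, END)): offset=23
After 4 (seek(11, SET)): offset=11
After 5 (seek(-1, CUR)): offset=10
After 6 (read(3)): returned 'Z58', offset=13
After 7 (seek(-5, CUR)): offset=8

Answer: 8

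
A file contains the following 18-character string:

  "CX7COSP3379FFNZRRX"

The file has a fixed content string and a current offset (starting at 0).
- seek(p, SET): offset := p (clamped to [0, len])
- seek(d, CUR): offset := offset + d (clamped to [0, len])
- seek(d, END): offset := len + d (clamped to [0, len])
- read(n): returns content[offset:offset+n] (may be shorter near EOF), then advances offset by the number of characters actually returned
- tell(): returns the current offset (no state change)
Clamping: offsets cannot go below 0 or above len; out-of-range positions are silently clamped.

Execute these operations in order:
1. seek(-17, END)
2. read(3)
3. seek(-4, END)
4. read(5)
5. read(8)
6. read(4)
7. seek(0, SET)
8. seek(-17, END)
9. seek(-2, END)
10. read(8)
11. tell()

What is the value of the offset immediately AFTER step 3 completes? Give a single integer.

Answer: 14

Derivation:
After 1 (seek(-17, END)): offset=1
After 2 (read(3)): returned 'X7C', offset=4
After 3 (seek(-4, END)): offset=14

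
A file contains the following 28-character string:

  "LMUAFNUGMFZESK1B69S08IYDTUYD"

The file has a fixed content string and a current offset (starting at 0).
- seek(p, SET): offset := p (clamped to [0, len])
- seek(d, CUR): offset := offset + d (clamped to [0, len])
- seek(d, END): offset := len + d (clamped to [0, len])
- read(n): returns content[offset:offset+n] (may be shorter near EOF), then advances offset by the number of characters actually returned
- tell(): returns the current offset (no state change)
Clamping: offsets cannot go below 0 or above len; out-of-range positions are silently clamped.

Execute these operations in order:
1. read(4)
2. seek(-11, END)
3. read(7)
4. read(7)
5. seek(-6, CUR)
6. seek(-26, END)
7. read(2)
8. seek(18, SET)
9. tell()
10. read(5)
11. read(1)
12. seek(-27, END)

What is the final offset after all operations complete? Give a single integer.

After 1 (read(4)): returned 'LMUA', offset=4
After 2 (seek(-11, END)): offset=17
After 3 (read(7)): returned '9S08IYD', offset=24
After 4 (read(7)): returned 'TUYD', offset=28
After 5 (seek(-6, CUR)): offset=22
After 6 (seek(-26, END)): offset=2
After 7 (read(2)): returned 'UA', offset=4
After 8 (seek(18, SET)): offset=18
After 9 (tell()): offset=18
After 10 (read(5)): returned 'S08IY', offset=23
After 11 (read(1)): returned 'D', offset=24
After 12 (seek(-27, END)): offset=1

Answer: 1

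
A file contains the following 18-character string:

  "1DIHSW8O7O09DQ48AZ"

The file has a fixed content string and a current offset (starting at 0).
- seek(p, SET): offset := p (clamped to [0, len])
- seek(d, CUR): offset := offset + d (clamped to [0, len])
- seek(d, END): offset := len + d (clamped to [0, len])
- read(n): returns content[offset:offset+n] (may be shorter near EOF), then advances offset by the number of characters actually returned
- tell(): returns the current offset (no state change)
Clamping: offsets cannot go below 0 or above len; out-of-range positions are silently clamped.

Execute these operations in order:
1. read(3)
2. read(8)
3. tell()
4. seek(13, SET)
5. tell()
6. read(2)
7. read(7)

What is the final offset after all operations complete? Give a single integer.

Answer: 18

Derivation:
After 1 (read(3)): returned '1DI', offset=3
After 2 (read(8)): returned 'HSW8O7O0', offset=11
After 3 (tell()): offset=11
After 4 (seek(13, SET)): offset=13
After 5 (tell()): offset=13
After 6 (read(2)): returned 'Q4', offset=15
After 7 (read(7)): returned '8AZ', offset=18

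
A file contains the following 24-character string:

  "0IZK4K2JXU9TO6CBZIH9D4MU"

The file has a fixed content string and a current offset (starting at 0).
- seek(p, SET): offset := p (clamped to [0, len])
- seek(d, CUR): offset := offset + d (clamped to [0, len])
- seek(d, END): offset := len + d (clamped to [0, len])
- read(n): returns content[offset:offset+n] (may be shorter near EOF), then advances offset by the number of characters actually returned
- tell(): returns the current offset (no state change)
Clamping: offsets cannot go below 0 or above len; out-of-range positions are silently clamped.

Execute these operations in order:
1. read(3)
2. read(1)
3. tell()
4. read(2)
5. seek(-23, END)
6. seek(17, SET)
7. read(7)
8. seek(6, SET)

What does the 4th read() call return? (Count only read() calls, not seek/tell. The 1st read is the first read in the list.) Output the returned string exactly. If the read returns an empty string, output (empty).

Answer: IH9D4MU

Derivation:
After 1 (read(3)): returned '0IZ', offset=3
After 2 (read(1)): returned 'K', offset=4
After 3 (tell()): offset=4
After 4 (read(2)): returned '4K', offset=6
After 5 (seek(-23, END)): offset=1
After 6 (seek(17, SET)): offset=17
After 7 (read(7)): returned 'IH9D4MU', offset=24
After 8 (seek(6, SET)): offset=6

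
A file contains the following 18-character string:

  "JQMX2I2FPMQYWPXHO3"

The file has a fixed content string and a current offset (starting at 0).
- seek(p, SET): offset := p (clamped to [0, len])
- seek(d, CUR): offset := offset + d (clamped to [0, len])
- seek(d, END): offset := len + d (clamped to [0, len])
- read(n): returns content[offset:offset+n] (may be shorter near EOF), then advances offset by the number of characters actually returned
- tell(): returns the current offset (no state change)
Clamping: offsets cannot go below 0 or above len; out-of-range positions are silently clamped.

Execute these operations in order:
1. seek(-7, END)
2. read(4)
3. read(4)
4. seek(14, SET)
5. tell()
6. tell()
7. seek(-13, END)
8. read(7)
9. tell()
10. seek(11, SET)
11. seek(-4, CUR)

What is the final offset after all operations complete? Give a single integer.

After 1 (seek(-7, END)): offset=11
After 2 (read(4)): returned 'YWPX', offset=15
After 3 (read(4)): returned 'HO3', offset=18
After 4 (seek(14, SET)): offset=14
After 5 (tell()): offset=14
After 6 (tell()): offset=14
After 7 (seek(-13, END)): offset=5
After 8 (read(7)): returned 'I2FPMQY', offset=12
After 9 (tell()): offset=12
After 10 (seek(11, SET)): offset=11
After 11 (seek(-4, CUR)): offset=7

Answer: 7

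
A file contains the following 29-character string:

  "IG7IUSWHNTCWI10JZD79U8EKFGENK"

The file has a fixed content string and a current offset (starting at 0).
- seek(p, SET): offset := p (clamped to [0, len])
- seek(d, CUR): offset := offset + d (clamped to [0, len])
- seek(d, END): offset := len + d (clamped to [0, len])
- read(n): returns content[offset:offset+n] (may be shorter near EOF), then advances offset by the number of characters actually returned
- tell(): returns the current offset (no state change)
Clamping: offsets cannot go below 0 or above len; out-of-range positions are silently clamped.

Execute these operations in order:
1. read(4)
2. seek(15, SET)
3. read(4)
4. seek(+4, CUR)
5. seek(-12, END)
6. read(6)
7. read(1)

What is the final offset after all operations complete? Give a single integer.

After 1 (read(4)): returned 'IG7I', offset=4
After 2 (seek(15, SET)): offset=15
After 3 (read(4)): returned 'JZD7', offset=19
After 4 (seek(+4, CUR)): offset=23
After 5 (seek(-12, END)): offset=17
After 6 (read(6)): returned 'D79U8E', offset=23
After 7 (read(1)): returned 'K', offset=24

Answer: 24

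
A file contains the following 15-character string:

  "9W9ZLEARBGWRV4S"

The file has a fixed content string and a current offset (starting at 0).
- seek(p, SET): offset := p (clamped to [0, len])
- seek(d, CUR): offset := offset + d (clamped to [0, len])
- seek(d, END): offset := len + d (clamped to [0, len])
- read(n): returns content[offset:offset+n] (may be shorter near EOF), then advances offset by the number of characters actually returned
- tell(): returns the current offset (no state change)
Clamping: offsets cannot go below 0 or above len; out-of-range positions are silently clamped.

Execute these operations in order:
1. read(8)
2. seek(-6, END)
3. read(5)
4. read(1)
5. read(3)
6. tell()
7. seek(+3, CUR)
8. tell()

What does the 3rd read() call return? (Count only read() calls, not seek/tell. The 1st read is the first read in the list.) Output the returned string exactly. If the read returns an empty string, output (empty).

Answer: S

Derivation:
After 1 (read(8)): returned '9W9ZLEAR', offset=8
After 2 (seek(-6, END)): offset=9
After 3 (read(5)): returned 'GWRV4', offset=14
After 4 (read(1)): returned 'S', offset=15
After 5 (read(3)): returned '', offset=15
After 6 (tell()): offset=15
After 7 (seek(+3, CUR)): offset=15
After 8 (tell()): offset=15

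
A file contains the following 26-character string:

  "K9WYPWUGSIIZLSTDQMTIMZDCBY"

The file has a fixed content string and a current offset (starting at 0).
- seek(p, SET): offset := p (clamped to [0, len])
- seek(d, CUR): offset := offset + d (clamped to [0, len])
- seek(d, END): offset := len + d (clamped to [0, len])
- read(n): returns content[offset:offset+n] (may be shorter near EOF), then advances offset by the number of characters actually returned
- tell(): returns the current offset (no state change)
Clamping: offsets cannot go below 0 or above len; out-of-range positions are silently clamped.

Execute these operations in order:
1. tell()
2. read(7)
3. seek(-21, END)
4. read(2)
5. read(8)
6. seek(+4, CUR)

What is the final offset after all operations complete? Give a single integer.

After 1 (tell()): offset=0
After 2 (read(7)): returned 'K9WYPWU', offset=7
After 3 (seek(-21, END)): offset=5
After 4 (read(2)): returned 'WU', offset=7
After 5 (read(8)): returned 'GSIIZLST', offset=15
After 6 (seek(+4, CUR)): offset=19

Answer: 19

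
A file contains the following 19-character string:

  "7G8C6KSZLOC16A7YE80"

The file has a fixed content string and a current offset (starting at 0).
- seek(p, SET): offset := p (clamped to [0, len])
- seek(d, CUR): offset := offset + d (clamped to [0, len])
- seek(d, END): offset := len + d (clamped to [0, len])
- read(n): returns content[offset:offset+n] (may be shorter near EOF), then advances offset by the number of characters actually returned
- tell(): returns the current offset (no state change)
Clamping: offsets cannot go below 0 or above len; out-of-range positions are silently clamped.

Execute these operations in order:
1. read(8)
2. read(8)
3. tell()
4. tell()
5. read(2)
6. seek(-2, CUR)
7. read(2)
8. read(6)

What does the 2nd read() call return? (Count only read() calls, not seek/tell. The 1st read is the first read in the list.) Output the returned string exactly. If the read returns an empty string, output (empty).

Answer: LOC16A7Y

Derivation:
After 1 (read(8)): returned '7G8C6KSZ', offset=8
After 2 (read(8)): returned 'LOC16A7Y', offset=16
After 3 (tell()): offset=16
After 4 (tell()): offset=16
After 5 (read(2)): returned 'E8', offset=18
After 6 (seek(-2, CUR)): offset=16
After 7 (read(2)): returned 'E8', offset=18
After 8 (read(6)): returned '0', offset=19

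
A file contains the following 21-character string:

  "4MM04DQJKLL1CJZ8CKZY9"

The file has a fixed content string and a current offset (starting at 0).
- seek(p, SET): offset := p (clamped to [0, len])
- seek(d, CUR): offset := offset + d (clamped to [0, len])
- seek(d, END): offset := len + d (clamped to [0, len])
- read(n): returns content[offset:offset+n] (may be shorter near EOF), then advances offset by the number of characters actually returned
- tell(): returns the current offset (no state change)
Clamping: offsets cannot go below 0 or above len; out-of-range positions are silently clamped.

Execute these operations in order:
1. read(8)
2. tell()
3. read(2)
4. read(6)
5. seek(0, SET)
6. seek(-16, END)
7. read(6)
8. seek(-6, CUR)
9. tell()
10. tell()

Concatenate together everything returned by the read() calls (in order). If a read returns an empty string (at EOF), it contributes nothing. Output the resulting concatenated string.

Answer: 4MM04DQJKLL1CJZ8DQJKLL

Derivation:
After 1 (read(8)): returned '4MM04DQJ', offset=8
After 2 (tell()): offset=8
After 3 (read(2)): returned 'KL', offset=10
After 4 (read(6)): returned 'L1CJZ8', offset=16
After 5 (seek(0, SET)): offset=0
After 6 (seek(-16, END)): offset=5
After 7 (read(6)): returned 'DQJKLL', offset=11
After 8 (seek(-6, CUR)): offset=5
After 9 (tell()): offset=5
After 10 (tell()): offset=5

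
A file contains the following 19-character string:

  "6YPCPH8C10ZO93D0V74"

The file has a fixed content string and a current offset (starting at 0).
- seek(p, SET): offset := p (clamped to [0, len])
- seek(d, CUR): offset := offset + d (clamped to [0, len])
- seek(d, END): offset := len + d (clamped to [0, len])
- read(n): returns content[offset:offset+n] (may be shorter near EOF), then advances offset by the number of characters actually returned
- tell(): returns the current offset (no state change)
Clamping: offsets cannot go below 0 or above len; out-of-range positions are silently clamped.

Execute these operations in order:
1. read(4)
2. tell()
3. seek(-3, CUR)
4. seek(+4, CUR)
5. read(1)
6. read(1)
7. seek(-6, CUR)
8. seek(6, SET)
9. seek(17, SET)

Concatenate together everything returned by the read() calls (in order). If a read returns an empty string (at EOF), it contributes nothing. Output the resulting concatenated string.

Answer: 6YPCH8

Derivation:
After 1 (read(4)): returned '6YPC', offset=4
After 2 (tell()): offset=4
After 3 (seek(-3, CUR)): offset=1
After 4 (seek(+4, CUR)): offset=5
After 5 (read(1)): returned 'H', offset=6
After 6 (read(1)): returned '8', offset=7
After 7 (seek(-6, CUR)): offset=1
After 8 (seek(6, SET)): offset=6
After 9 (seek(17, SET)): offset=17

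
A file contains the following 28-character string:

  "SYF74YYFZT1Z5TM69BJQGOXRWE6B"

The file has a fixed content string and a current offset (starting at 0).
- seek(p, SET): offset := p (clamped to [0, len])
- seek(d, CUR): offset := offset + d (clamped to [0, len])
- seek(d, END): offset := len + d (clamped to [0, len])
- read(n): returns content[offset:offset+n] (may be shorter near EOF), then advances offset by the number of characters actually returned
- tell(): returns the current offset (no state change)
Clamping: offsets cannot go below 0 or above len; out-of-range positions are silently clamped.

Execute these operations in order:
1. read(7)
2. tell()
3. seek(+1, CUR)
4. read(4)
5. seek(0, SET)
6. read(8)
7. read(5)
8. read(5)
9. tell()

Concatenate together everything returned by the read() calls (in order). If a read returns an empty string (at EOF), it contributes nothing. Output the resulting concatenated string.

After 1 (read(7)): returned 'SYF74YY', offset=7
After 2 (tell()): offset=7
After 3 (seek(+1, CUR)): offset=8
After 4 (read(4)): returned 'ZT1Z', offset=12
After 5 (seek(0, SET)): offset=0
After 6 (read(8)): returned 'SYF74YYF', offset=8
After 7 (read(5)): returned 'ZT1Z5', offset=13
After 8 (read(5)): returned 'TM69B', offset=18
After 9 (tell()): offset=18

Answer: SYF74YYZT1ZSYF74YYFZT1Z5TM69B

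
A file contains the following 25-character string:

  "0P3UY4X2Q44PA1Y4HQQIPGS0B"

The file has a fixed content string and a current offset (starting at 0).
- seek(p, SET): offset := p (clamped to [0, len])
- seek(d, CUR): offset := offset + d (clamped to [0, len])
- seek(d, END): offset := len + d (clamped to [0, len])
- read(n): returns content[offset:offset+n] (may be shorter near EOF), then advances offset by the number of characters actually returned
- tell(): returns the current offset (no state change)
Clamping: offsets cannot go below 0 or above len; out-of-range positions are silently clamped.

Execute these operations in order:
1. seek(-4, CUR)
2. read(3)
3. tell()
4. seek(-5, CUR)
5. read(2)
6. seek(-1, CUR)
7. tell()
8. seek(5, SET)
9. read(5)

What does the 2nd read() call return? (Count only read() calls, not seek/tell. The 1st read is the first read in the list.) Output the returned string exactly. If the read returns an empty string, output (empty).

Answer: 0P

Derivation:
After 1 (seek(-4, CUR)): offset=0
After 2 (read(3)): returned '0P3', offset=3
After 3 (tell()): offset=3
After 4 (seek(-5, CUR)): offset=0
After 5 (read(2)): returned '0P', offset=2
After 6 (seek(-1, CUR)): offset=1
After 7 (tell()): offset=1
After 8 (seek(5, SET)): offset=5
After 9 (read(5)): returned '4X2Q4', offset=10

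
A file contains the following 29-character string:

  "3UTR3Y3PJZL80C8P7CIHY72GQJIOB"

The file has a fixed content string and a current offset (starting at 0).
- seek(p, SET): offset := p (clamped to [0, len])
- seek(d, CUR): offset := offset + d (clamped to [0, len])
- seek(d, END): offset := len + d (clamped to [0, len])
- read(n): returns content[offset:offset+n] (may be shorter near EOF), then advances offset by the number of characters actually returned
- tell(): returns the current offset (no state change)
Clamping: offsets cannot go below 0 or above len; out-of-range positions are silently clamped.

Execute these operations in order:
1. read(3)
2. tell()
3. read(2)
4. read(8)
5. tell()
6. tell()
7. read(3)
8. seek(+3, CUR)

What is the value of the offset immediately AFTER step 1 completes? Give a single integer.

After 1 (read(3)): returned '3UT', offset=3

Answer: 3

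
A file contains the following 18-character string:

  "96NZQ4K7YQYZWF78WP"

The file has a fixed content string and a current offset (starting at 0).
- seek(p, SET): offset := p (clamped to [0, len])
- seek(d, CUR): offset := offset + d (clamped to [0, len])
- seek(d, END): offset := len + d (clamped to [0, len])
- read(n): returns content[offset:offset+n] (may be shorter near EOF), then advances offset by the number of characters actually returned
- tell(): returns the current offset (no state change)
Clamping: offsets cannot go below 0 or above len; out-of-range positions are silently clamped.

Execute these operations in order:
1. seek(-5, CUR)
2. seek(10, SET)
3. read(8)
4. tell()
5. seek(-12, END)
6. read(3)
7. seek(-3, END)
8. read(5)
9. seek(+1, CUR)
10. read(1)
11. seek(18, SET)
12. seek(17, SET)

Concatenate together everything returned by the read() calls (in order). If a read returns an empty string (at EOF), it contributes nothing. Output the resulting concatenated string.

Answer: YZWF78WPK7Y8WP

Derivation:
After 1 (seek(-5, CUR)): offset=0
After 2 (seek(10, SET)): offset=10
After 3 (read(8)): returned 'YZWF78WP', offset=18
After 4 (tell()): offset=18
After 5 (seek(-12, END)): offset=6
After 6 (read(3)): returned 'K7Y', offset=9
After 7 (seek(-3, END)): offset=15
After 8 (read(5)): returned '8WP', offset=18
After 9 (seek(+1, CUR)): offset=18
After 10 (read(1)): returned '', offset=18
After 11 (seek(18, SET)): offset=18
After 12 (seek(17, SET)): offset=17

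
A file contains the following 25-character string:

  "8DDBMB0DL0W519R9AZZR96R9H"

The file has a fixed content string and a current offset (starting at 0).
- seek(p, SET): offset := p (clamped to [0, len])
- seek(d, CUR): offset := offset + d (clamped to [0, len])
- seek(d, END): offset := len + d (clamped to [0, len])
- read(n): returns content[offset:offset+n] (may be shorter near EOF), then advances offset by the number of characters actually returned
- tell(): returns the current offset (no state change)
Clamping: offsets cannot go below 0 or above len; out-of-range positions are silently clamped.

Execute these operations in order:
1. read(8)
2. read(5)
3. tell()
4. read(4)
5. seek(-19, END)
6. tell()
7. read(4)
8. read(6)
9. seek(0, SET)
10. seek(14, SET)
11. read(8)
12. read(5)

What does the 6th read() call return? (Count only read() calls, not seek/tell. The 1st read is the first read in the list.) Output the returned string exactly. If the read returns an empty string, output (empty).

After 1 (read(8)): returned '8DDBMB0D', offset=8
After 2 (read(5)): returned 'L0W51', offset=13
After 3 (tell()): offset=13
After 4 (read(4)): returned '9R9A', offset=17
After 5 (seek(-19, END)): offset=6
After 6 (tell()): offset=6
After 7 (read(4)): returned '0DL0', offset=10
After 8 (read(6)): returned 'W519R9', offset=16
After 9 (seek(0, SET)): offset=0
After 10 (seek(14, SET)): offset=14
After 11 (read(8)): returned 'R9AZZR96', offset=22
After 12 (read(5)): returned 'R9H', offset=25

Answer: R9AZZR96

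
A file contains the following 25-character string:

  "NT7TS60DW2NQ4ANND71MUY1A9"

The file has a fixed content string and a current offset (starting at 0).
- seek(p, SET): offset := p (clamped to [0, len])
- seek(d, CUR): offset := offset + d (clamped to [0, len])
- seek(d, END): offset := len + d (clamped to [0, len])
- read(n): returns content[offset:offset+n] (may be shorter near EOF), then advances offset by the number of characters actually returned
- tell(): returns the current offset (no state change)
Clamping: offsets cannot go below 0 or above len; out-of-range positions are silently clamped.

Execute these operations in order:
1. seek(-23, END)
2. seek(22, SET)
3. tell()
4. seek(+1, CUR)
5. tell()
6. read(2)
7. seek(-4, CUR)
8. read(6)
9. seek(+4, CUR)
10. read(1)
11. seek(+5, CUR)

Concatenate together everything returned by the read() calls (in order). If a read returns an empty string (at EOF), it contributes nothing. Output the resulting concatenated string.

Answer: A9Y1A9

Derivation:
After 1 (seek(-23, END)): offset=2
After 2 (seek(22, SET)): offset=22
After 3 (tell()): offset=22
After 4 (seek(+1, CUR)): offset=23
After 5 (tell()): offset=23
After 6 (read(2)): returned 'A9', offset=25
After 7 (seek(-4, CUR)): offset=21
After 8 (read(6)): returned 'Y1A9', offset=25
After 9 (seek(+4, CUR)): offset=25
After 10 (read(1)): returned '', offset=25
After 11 (seek(+5, CUR)): offset=25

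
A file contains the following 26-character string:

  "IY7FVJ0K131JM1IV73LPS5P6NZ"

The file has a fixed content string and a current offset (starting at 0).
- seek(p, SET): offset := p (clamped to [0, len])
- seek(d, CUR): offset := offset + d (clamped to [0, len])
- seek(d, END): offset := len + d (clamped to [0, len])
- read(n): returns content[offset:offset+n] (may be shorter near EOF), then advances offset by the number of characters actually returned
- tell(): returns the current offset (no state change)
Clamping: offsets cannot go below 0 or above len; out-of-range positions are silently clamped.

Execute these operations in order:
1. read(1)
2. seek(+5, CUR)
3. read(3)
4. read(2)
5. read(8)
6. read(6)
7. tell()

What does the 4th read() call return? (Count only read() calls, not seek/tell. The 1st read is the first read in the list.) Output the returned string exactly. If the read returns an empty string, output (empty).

Answer: JM1IV73L

Derivation:
After 1 (read(1)): returned 'I', offset=1
After 2 (seek(+5, CUR)): offset=6
After 3 (read(3)): returned '0K1', offset=9
After 4 (read(2)): returned '31', offset=11
After 5 (read(8)): returned 'JM1IV73L', offset=19
After 6 (read(6)): returned 'PS5P6N', offset=25
After 7 (tell()): offset=25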